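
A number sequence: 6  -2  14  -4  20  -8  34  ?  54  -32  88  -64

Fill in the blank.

-16

Odd-indexed and even-indexed terms follow separate rules.
Track A: 6, 14, 20, 34, 54, 88 (each term equals the sum of the previous two).
Track B: -2, -4, -8, ?, -32, -64 (geometric with ratio 2).
So the missing entry in track B is -16.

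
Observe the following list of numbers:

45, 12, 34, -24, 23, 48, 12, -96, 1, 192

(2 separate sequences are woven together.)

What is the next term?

-10

Split by position mod 2 into 2 tracks.
Track A is 45, 34, 23, 12, 1, which is linear: a_n = 56 − 11·n.
Track B is 12, -24, 48, -96, 192, which is geometric, ×-2 each step.
Term 11 comes from track A (its 6th entry): -10.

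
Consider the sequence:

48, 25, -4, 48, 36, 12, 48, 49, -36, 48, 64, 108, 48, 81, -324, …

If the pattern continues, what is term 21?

Split by position mod 3 into 3 tracks.
Stream A: 48, 48, 48, 48, 48 — the constant sequence 48.
Stream B: 25, 36, 49, 64, 81 — consecutive squares n² from n = 5.
Stream C: -4, 12, -36, 108, -324 — geometric, ×-3 each step.
Term 21 comes from stream C (its 7th entry): -2916.

-2916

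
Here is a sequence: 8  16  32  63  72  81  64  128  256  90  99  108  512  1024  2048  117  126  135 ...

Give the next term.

The slot pattern repeats as AAABBB (period 6), so there are 2 interleaved tracks.
Track A = 8, 16, 32, 64, 128, 256, 512, 1024, 2048: successive powers of 2.
Track B = 63, 72, 81, 90, 99, 108, 117, 126, 135: adding 9 each time.
Position 19 falls in track A as its term 10, giving 4096.

4096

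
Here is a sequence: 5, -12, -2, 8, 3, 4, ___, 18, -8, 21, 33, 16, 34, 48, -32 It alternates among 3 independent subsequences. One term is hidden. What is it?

Taking every 3rd term gives 3 separate tracks.
Track A: 5, 8, ?, 21, 34 (each term equals the sum of the previous two).
Track B: -12, 3, 18, 33, 48 (adding 15 each time).
Track C: -2, 4, -8, 16, -32 (geometric with ratio -2).
So the missing entry in track A is 13.

13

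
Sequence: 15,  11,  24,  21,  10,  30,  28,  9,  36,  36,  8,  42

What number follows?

45

Split by position mod 3 into 3 tracks.
Subsequence A: 15, 21, 28, 36. Triangular numbers starting at T_5.
Subsequence B: 11, 10, 9, 8. Subtracting 1 each time.
Subsequence C: 24, 30, 36, 42. Arithmetic with common difference +6.
Position 13 → subsequence A, term 5 = 45.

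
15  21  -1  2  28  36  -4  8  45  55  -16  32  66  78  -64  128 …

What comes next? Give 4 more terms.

Reading positions in blocks of 4 reveals the pattern AABB — 2 tracks woven together.
Track A: 15, 21, 28, 36, 45, 55, 66, 78 — triangular numbers starting at T_5.
Track B: -1, 2, -4, 8, -16, 32, -64, 128 — a geometric progression (common ratio -2).
Term 17 comes from track A (its 9th entry): 91.
Position 18 falls in track A as its term 10, giving 105.
Position 19 → track B, term 9 = -256.
Position 20 falls in track B as its term 10, giving 512.

91, 105, -256, 512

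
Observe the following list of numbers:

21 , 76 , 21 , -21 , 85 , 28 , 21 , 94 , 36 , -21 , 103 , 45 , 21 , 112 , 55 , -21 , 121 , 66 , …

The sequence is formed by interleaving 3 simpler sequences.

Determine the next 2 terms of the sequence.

Read the sequence 3 terms at a time; column i is its own pattern.
Track A: 21, -21, 21, -21, 21, -21 — the oscillation 21·(−1)^(n+1).
Track B: 76, 85, 94, 103, 112, 121 — linear: a_n = 67 + 9·n.
Track C: 21, 28, 36, 45, 55, 66 — triangular numbers n(n+1)/2 for n = 6, 7, ….
Position 19 falls in track A as its term 7, giving 21.
Position 20 → track B, term 7 = 130.

21, 130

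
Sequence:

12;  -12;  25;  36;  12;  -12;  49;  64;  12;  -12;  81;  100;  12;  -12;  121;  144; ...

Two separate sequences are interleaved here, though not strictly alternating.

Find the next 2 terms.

Reading positions in blocks of 4 reveals the pattern AABB — 2 tracks woven together.
Track A is 12, -12, 12, -12, 12, -12, 12, -12, which is oscillating between 12 and -12.
Track B is 25, 36, 49, 64, 81, 100, 121, 144, which is consecutive squares n² from n = 5.
Term 17 comes from track A (its 9th entry): 12.
Term 18 comes from track A (its 10th entry): -12.

12, -12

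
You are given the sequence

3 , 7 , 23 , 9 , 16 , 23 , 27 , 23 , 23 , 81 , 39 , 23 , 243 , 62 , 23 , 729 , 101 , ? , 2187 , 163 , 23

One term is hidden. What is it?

The terms cycle through 3 interleaved subsequences.
Subsequence A: 3, 9, 27, 81, 243, 729, 2187. Powers 3^1, 3^2, 3^3, ….
Subsequence B: 7, 16, 23, 39, 62, 101, 163. A Fibonacci-like recurrence a_n = a_{n-1} + a_{n-2}.
Subsequence C: 23, 23, 23, 23, 23, ?, 23. The constant sequence 23.
Subsequence C's pattern makes the blank 23.

23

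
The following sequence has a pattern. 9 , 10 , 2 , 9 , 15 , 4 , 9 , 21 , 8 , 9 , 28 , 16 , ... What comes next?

9

Split by position mod 3: positions 1, 4, 7, … form one track, and each other residue class forms its own.
Track A is 9, 9, 9, 9, which is constant 9.
Track B is 10, 15, 21, 28, which is triangular numbers n(n+1)/2 for n = 4, 5, ….
Track C is 2, 4, 8, 16, which is powers 2^1, 2^2, 2^3, ….
Position 13 → track A, term 5 = 9.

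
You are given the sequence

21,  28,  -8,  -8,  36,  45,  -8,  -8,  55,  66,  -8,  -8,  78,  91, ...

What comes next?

Reading positions in blocks of 4 reveals the pattern AABB — 2 tracks woven together.
Subsequence A = 21, 28, 36, 45, 55, 66, 78, 91: triangular numbers n(n+1)/2 for n = 6, 7, ….
Subsequence B = -8, -8, -8, -8, -8, -8: the constant sequence -8.
Term 15 comes from subsequence B (its 7th entry): -8.

-8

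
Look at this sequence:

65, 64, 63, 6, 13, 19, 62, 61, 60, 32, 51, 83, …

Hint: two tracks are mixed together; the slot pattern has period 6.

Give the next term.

The slot pattern repeats as AAABBB (period 6), so there are 2 interleaved tracks.
Stream A: 65, 64, 63, 62, 61, 60 — arithmetic with common difference −1.
Stream B: 6, 13, 19, 32, 51, 83 — each term equals the sum of the previous two.
Position 13 → stream A, term 7 = 59.

59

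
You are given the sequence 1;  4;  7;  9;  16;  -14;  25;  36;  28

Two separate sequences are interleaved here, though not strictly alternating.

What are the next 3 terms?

Positions follow the repeating pattern AAB; grouping by letter gives 2 tracks.
Track A is 1, 4, 9, 16, 25, 36, which is consecutive squares n² from n = 1.
Track B is 7, -14, 28, which is geometric, ×-2 each step.
The 10th slot belongs to track A; its 7th term is 49.
Position 11 → track A, term 8 = 64.
Position 12 falls in track B as its term 4, giving -56.

49, 64, -56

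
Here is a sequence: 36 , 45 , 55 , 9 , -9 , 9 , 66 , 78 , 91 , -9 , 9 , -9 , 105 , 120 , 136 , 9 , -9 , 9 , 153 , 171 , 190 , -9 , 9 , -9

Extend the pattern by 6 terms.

Reading positions in blocks of 6 reveals the pattern AAABBB — 2 tracks woven together.
Stream A: 36, 45, 55, 66, 78, 91, 105, 120, 136, 153, 171, 190 (the triangular numbers T_8, T_9, …).
Stream B: 9, -9, 9, -9, 9, -9, 9, -9, 9, -9, 9, -9 (the oscillation 9·(−1)^(n+1)).
The 25th slot belongs to stream A; its 13th term is 210.
Position 26 falls in stream A as its term 14, giving 231.
Term 27 comes from stream A (its 15th entry): 253.
Position 28 → stream B, term 13 = 9.
Position 29 falls in stream B as its term 14, giving -9.
Position 30 → stream B, term 15 = 9.

210, 231, 253, 9, -9, 9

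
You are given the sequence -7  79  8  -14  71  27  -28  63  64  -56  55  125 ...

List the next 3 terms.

-112, 47, 216

Taking every 3rd term gives 3 separate tracks.
Stream A: -7, -14, -28, -56 (a geometric progression (common ratio 2)).
Stream B: 79, 71, 63, 55 (subtracting 8 each time).
Stream C: 8, 27, 64, 125 (perfect cubes starting at 2³).
Position 13 → stream A, term 5 = -112.
The 14th slot belongs to stream B; its 5th term is 47.
Position 15 → stream C, term 5 = 216.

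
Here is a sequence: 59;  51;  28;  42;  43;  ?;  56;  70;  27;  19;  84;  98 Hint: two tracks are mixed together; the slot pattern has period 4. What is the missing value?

35

The slot pattern repeats as AABB (period 4), so there are 2 interleaved tracks.
Track A: 59, 51, 43, ?, 27, 19 (arithmetic, step −8).
Track B: 28, 42, 56, 70, 84, 98 (linear: a_n = 14 + 14·n).
Filling track A at index 4 by its rule yields 35.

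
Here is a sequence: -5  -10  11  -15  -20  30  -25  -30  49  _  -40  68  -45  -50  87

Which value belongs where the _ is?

-35

Reading positions in blocks of 3 reveals the pattern AAB — 2 tracks woven together.
Track A = -5, -10, -15, -20, -25, -30, ?, -40, -45, -50: arithmetic, step −5.
Track B = 11, 30, 49, 68, 87: adding 19 each time.
Filling track A at index 7 by its rule yields -35.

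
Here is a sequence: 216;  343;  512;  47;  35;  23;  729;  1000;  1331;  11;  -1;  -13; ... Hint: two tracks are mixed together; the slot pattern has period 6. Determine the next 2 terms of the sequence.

The slot pattern repeats as AAABBB (period 6), so there are 2 interleaved tracks.
Track A: 216, 343, 512, 729, 1000, 1331 (perfect cubes starting at 6³).
Track B: 47, 35, 23, 11, -1, -13 (arithmetic, step −12).
Term 13 comes from track A (its 7th entry): 1728.
The 14th slot belongs to track A; its 8th term is 2197.

1728, 2197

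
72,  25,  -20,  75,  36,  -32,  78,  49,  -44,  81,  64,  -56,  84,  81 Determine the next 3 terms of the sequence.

Taking every 3rd term gives 3 separate tracks.
Track A: 72, 75, 78, 81, 84. Arithmetic, step +3.
Track B: 25, 36, 49, 64, 81. The squares 5², 6², 7², ….
Track C: -20, -32, -44, -56. Arithmetic, step −12.
Position 15 → track C, term 5 = -68.
The 16th slot belongs to track A; its 6th term is 87.
Position 17 → track B, term 6 = 100.

-68, 87, 100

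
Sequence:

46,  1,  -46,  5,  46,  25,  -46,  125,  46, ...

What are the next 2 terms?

625, -46

The terms cycle through 2 interleaved subsequences.
Track A is 46, -46, 46, -46, 46, which is oscillating between 46 and -46.
Track B is 1, 5, 25, 125, which is powers of 5.
Position 10 falls in track B as its term 5, giving 625.
Position 11 falls in track A as its term 6, giving -46.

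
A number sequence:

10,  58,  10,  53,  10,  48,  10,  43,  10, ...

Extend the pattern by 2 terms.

38, 10

Odd-indexed and even-indexed terms follow separate rules.
Subsequence A = 10, 10, 10, 10, 10: constant 10.
Subsequence B = 58, 53, 48, 43: subtracting 5 each time.
The 10th slot belongs to subsequence B; its 5th term is 38.
Position 11 → subsequence A, term 6 = 10.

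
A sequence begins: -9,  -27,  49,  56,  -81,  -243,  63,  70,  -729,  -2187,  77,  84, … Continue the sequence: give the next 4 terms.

Reading positions in blocks of 4 reveals the pattern AABB — 2 tracks woven together.
Track A is -9, -27, -81, -243, -729, -2187, which is geometric with ratio 3.
Track B is 49, 56, 63, 70, 77, 84, which is adding 7 each time.
Position 13 falls in track A as its term 7, giving -6561.
Position 14 → track A, term 8 = -19683.
Position 15 → track B, term 7 = 91.
The 16th slot belongs to track B; its 8th term is 98.

-6561, -19683, 91, 98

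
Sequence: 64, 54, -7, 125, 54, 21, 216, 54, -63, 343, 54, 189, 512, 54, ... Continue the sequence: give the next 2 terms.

-567, 729

Read the sequence 3 terms at a time; column i is its own pattern.
Track A = 64, 125, 216, 343, 512: the cubes 4³, 5³, 6³, ….
Track B = 54, 54, 54, 54, 54: constant 54.
Track C = -7, 21, -63, 189: geometric with ratio -3.
Term 15 comes from track C (its 5th entry): -567.
Position 16 → track A, term 6 = 729.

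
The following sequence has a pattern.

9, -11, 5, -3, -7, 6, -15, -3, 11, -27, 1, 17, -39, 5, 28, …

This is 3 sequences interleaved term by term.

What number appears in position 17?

Taking every 3rd term gives 3 separate tracks.
Stream A is 9, -3, -15, -27, -39, which is linear: a_n = 21 − 12·n.
Stream B is -11, -7, -3, 1, 5, which is arithmetic with common difference +4.
Stream C is 5, 6, 11, 17, 28, which is a Fibonacci-like recurrence a_n = a_{n-1} + a_{n-2}.
Position 17 falls in stream B as its term 6, giving 9.

9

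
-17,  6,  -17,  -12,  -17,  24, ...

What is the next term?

-17

Split by position mod 2 into 2 tracks.
Subsequence A is -17, -17, -17, which is always -17.
Subsequence B is 6, -12, 24, which is geometric with ratio -2.
Position 7 → subsequence A, term 4 = -17.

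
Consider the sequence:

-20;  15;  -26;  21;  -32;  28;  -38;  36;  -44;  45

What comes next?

-50

Positions 1, 3, 5, … form one subsequence and positions 2, 4, 6, … form another.
Track A: -20, -26, -32, -38, -44 — subtracting 6 each time.
Track B: 15, 21, 28, 36, 45 — the triangular numbers T_5, T_6, ….
The 11th slot belongs to track A; its 6th term is -50.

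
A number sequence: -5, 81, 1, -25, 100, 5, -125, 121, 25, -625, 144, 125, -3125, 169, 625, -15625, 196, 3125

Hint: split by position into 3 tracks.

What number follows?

-78125

Split by position mod 3 into 3 tracks.
Track A = -5, -25, -125, -625, -3125, -15625: geometric with ratio 5.
Track B = 81, 100, 121, 144, 169, 196: perfect squares starting at 9².
Track C = 1, 5, 25, 125, 625, 3125: powers of 5.
Position 19 → track A, term 7 = -78125.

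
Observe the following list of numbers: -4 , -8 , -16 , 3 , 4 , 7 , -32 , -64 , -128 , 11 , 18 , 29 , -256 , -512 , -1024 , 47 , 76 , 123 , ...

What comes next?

Positions follow the repeating pattern AAABBB; grouping by letter gives 2 tracks.
Subsequence A = -4, -8, -16, -32, -64, -128, -256, -512, -1024: geometric, ×2 each step.
Subsequence B = 3, 4, 7, 11, 18, 29, 47, 76, 123: a Fibonacci-like recurrence a_n = a_{n-1} + a_{n-2}.
Position 19 → subsequence A, term 10 = -2048.

-2048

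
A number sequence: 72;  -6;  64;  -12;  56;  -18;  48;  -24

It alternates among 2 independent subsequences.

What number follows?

40

Taking every 2nd term gives 2 separate tracks.
Stream A: 72, 64, 56, 48 (linear: a_n = 80 − 8·n).
Stream B: -6, -12, -18, -24 (linear: a_n = −6·n).
Term 9 comes from stream A (its 5th entry): 40.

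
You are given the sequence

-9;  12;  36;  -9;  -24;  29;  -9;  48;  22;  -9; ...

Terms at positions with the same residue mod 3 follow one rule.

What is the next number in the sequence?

-96

Taking every 3rd term gives 3 separate tracks.
Subsequence A: -9, -9, -9, -9 (constant -9).
Subsequence B: 12, -24, 48 (geometric, ×-2 each step).
Subsequence C: 36, 29, 22 (linear: a_n = 43 − 7·n).
Position 11 → subsequence B, term 4 = -96.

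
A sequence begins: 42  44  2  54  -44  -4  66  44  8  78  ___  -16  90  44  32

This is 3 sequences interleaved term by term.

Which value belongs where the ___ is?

-44

The terms cycle through 3 interleaved subsequences.
Stream A: 42, 54, 66, 78, 90 (adding 12 each time).
Stream B: 44, -44, 44, ?, 44 (oscillating between 44 and -44).
Stream C: 2, -4, 8, -16, 32 (multiplying by -2 each time).
Filling stream B at index 4 by its rule yields -44.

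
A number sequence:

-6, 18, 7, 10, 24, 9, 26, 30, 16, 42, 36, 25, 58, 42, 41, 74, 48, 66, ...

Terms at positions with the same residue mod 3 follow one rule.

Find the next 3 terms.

The terms cycle through 3 interleaved subsequences.
Stream A = -6, 10, 26, 42, 58, 74: arithmetic, step +16.
Stream B = 18, 24, 30, 36, 42, 48: adding 6 each time.
Stream C = 7, 9, 16, 25, 41, 66: a Fibonacci-like recurrence a_n = a_{n-1} + a_{n-2}.
The 19th slot belongs to stream A; its 7th term is 90.
Position 20 falls in stream B as its term 7, giving 54.
The 21st slot belongs to stream C; its 7th term is 107.

90, 54, 107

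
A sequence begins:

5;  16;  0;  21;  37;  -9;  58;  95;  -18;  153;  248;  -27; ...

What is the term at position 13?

Reading positions in blocks of 3 reveals the pattern AAB — 2 tracks woven together.
Track A: 5, 16, 21, 37, 58, 95, 153, 248 (each term equals the sum of the previous two).
Track B: 0, -9, -18, -27 (arithmetic with common difference −9).
Position 13 falls in track A as its term 9, giving 401.

401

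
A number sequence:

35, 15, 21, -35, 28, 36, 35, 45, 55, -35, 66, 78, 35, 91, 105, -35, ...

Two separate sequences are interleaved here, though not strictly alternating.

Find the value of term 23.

190

Reading positions in blocks of 3 reveals the pattern ABB — 2 tracks woven together.
Track A: 35, -35, 35, -35, 35, -35. Alternating ±35.
Track B: 15, 21, 28, 36, 45, 55, 66, 78, 91, 105. Triangular numbers n(n+1)/2 for n = 5, 6, ….
Position 23 falls in track B as its term 15, giving 190.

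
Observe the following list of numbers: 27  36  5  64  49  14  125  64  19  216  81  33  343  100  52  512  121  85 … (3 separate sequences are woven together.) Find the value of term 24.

222

The terms cycle through 3 interleaved subsequences.
Subsequence A: 27, 64, 125, 216, 343, 512 — perfect cubes starting at 3³.
Subsequence B: 36, 49, 64, 81, 100, 121 — consecutive squares n² from n = 6.
Subsequence C: 5, 14, 19, 33, 52, 85 — a Fibonacci-like recurrence a_n = a_{n-1} + a_{n-2}.
The 24th slot belongs to subsequence C; its 8th term is 222.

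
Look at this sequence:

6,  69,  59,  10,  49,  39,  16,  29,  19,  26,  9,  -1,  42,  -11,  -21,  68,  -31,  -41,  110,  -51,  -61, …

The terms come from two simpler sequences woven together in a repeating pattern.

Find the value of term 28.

466

Reading positions in blocks of 3 reveals the pattern ABB — 2 tracks woven together.
Track A: 6, 10, 16, 26, 42, 68, 110 — each term equals the sum of the previous two.
Track B: 69, 59, 49, 39, 29, 19, 9, -1, -11, -21, -31, -41, -51, -61 — subtracting 10 each time.
Position 28 → track A, term 10 = 466.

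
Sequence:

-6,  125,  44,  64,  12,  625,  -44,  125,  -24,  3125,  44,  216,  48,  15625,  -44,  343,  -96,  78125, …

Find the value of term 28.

Split by position mod 4: positions 1, 5, 9, … form one track, and each other residue class forms its own.
Stream A: -6, 12, -24, 48, -96 (geometric, ×-2 each step).
Stream B: 125, 625, 3125, 15625, 78125 (powers of 5).
Stream C: 44, -44, 44, -44 (oscillating between 44 and -44).
Stream D: 64, 125, 216, 343 (perfect cubes starting at 4³).
The 28th slot belongs to stream D; its 7th term is 1000.

1000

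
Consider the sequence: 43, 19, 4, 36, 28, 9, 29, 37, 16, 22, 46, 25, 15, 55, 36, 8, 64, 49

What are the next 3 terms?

1, 73, 64

Read the sequence 3 terms at a time; column i is its own pattern.
Subsequence A: 43, 36, 29, 22, 15, 8 (arithmetic, step −7).
Subsequence B: 19, 28, 37, 46, 55, 64 (arithmetic with common difference +9).
Subsequence C: 4, 9, 16, 25, 36, 49 (the squares 2², 3², 4², …).
The 19th slot belongs to subsequence A; its 7th term is 1.
Position 20 → subsequence B, term 7 = 73.
Position 21 → subsequence C, term 7 = 64.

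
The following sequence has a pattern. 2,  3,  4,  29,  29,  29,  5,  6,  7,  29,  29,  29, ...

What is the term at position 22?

29

Positions follow the repeating pattern AAABBB; grouping by letter gives 2 tracks.
Track A: 2, 3, 4, 5, 6, 7. Arithmetic, step +1.
Track B: 29, 29, 29, 29, 29, 29. Constant 29.
Position 22 falls in track B as its term 10, giving 29.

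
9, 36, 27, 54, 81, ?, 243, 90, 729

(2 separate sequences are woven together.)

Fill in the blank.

Split by position mod 2 into 2 tracks.
Track A: 9, 27, 81, 243, 729. Successive powers of 3.
Track B: 36, 54, ?, 90. Arithmetic with common difference +18.
So the missing entry in track B is 72.

72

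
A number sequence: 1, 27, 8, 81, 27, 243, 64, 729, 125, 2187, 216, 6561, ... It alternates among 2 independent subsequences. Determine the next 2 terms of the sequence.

Taking every 2nd term gives 2 separate tracks.
Subsequence A: 1, 8, 27, 64, 125, 216 (the cubes 1³, 2³, 3³, …).
Subsequence B: 27, 81, 243, 729, 2187, 6561 (powers 3^3, 3^4, 3^5, …).
Position 13 falls in subsequence A as its term 7, giving 343.
The 14th slot belongs to subsequence B; its 7th term is 19683.

343, 19683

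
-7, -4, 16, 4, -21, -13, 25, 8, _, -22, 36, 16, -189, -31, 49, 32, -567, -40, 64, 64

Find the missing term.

-63

Split by position mod 4 into 4 tracks.
Stream A = -7, -21, ?, -189, -567: a geometric progression (common ratio 3).
Stream B = -4, -13, -22, -31, -40: arithmetic, step −9.
Stream C = 16, 25, 36, 49, 64: consecutive squares n² from n = 4.
Stream D = 4, 8, 16, 32, 64: successive powers of 2.
Filling stream A at index 3 by its rule yields -63.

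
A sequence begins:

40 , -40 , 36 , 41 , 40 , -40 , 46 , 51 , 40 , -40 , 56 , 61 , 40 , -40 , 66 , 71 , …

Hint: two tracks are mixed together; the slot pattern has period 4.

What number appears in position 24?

Positions follow the repeating pattern AABB; grouping by letter gives 2 tracks.
Subsequence A: 40, -40, 40, -40, 40, -40, 40, -40 (the oscillation 40·(−1)^(n+1)).
Subsequence B: 36, 41, 46, 51, 56, 61, 66, 71 (arithmetic with common difference +5).
Position 24 → subsequence B, term 12 = 91.

91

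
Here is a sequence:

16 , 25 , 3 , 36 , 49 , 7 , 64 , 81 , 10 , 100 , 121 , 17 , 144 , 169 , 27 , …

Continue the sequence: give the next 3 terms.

Reading positions in blocks of 3 reveals the pattern AAB — 2 tracks woven together.
Track A is 16, 25, 36, 49, 64, 81, 100, 121, 144, 169, which is consecutive squares n² from n = 4.
Track B is 3, 7, 10, 17, 27, which is a Fibonacci-like recurrence a_n = a_{n-1} + a_{n-2}.
Position 16 falls in track A as its term 11, giving 196.
Position 17 falls in track A as its term 12, giving 225.
Position 18 falls in track B as its term 6, giving 44.

196, 225, 44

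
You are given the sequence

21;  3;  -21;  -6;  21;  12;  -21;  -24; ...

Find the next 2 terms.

21, 48

Odd-indexed and even-indexed terms follow separate rules.
Track A: 21, -21, 21, -21. Alternating ±21.
Track B: 3, -6, 12, -24. Multiplying by -2 each time.
Term 9 comes from track A (its 5th entry): 21.
Position 10 falls in track B as its term 5, giving 48.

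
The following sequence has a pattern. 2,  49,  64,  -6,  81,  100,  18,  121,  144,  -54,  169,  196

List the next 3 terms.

Reading positions in blocks of 3 reveals the pattern ABB — 2 tracks woven together.
Track A: 2, -6, 18, -54. Geometric, ×-3 each step.
Track B: 49, 64, 81, 100, 121, 144, 169, 196. The squares 7², 8², 9², ….
Position 13 falls in track A as its term 5, giving 162.
Position 14 → track B, term 9 = 225.
Term 15 comes from track B (its 10th entry): 256.

162, 225, 256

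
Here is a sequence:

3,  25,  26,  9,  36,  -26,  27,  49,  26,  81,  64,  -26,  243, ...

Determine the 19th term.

Read the sequence 3 terms at a time; column i is its own pattern.
Track A: 3, 9, 27, 81, 243. Powers 3^1, 3^2, 3^3, ….
Track B: 25, 36, 49, 64. The squares 5², 6², 7², ….
Track C: 26, -26, 26, -26. Oscillating between 26 and -26.
Position 19 → track A, term 7 = 2187.

2187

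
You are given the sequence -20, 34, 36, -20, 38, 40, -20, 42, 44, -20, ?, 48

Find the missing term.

Positions follow the repeating pattern ABB; grouping by letter gives 2 tracks.
Track A = -20, -20, -20, -20: always -20.
Track B = 34, 36, 38, 40, 42, 44, ?, 48: adding 2 each time.
Track B's pattern makes the blank 46.

46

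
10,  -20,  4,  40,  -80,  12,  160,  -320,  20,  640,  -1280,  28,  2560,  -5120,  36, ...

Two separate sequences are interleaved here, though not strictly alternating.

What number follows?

Reading positions in blocks of 3 reveals the pattern AAB — 2 tracks woven together.
Stream A: 10, -20, 40, -80, 160, -320, 640, -1280, 2560, -5120 — multiplying by -2 each time.
Stream B: 4, 12, 20, 28, 36 — adding 8 each time.
Position 16 falls in stream A as its term 11, giving 10240.

10240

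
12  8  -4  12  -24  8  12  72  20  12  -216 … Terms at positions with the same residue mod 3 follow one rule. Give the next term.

32

Read the sequence 3 terms at a time; column i is its own pattern.
Subsequence A: 12, 12, 12, 12 (constant 12).
Subsequence B: 8, -24, 72, -216 (a geometric progression (common ratio -3)).
Subsequence C: -4, 8, 20 (arithmetic, step +12).
Position 12 → subsequence C, term 4 = 32.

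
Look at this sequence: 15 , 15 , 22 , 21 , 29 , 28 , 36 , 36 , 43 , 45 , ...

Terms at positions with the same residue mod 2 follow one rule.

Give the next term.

Split by position mod 2 into 2 tracks.
Subsequence A: 15, 22, 29, 36, 43 (adding 7 each time).
Subsequence B: 15, 21, 28, 36, 45 (the triangular numbers T_5, T_6, …).
Position 11 → subsequence A, term 6 = 50.

50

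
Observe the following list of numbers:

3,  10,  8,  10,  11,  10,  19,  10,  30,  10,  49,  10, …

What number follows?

Taking every 2nd term gives 2 separate tracks.
Subsequence A: 3, 8, 11, 19, 30, 49 (each term equals the sum of the previous two).
Subsequence B: 10, 10, 10, 10, 10, 10 (constant 10).
The 13th slot belongs to subsequence A; its 7th term is 79.

79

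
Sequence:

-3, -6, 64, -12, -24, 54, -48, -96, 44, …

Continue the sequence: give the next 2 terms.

-192, -384

Positions follow the repeating pattern AAB; grouping by letter gives 2 tracks.
Track A = -3, -6, -12, -24, -48, -96: a geometric progression (common ratio 2).
Track B = 64, 54, 44: linear: a_n = 74 − 10·n.
Position 10 → track A, term 7 = -192.
Position 11 falls in track A as its term 8, giving -384.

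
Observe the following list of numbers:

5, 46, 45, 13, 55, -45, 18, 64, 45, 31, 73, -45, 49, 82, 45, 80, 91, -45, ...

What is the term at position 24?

Read the sequence 3 terms at a time; column i is its own pattern.
Track A is 5, 13, 18, 31, 49, 80, which is each term equals the sum of the previous two.
Track B is 46, 55, 64, 73, 82, 91, which is adding 9 each time.
Track C is 45, -45, 45, -45, 45, -45, which is the oscillation 45·(−1)^(n+1).
Position 24 falls in track C as its term 8, giving -45.

-45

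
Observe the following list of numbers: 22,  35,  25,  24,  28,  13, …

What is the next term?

31

The terms cycle through 2 interleaved subsequences.
Subsequence A: 22, 25, 28 (arithmetic with common difference +3).
Subsequence B: 35, 24, 13 (subtracting 11 each time).
The 7th slot belongs to subsequence A; its 4th term is 31.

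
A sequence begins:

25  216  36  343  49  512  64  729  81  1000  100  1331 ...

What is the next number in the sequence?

121

The terms cycle through 2 interleaved subsequences.
Track A: 25, 36, 49, 64, 81, 100. The squares 5², 6², 7², ….
Track B: 216, 343, 512, 729, 1000, 1331. Perfect cubes starting at 6³.
Position 13 → track A, term 7 = 121.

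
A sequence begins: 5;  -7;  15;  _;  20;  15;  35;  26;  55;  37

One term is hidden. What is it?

4

Odd-indexed and even-indexed terms follow separate rules.
Stream A: 5, 15, 20, 35, 55 — each term equals the sum of the previous two.
Stream B: -7, ?, 15, 26, 37 — linear: a_n = -18 + 11·n.
Stream B's pattern makes the blank 4.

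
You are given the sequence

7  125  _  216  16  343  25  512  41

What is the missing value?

Positions 1, 3, 5, … form one subsequence and positions 2, 4, 6, … form another.
Track A is 7, ?, 16, 25, 41, which is Fibonacci-style (each term is the sum of the two before it).
Track B is 125, 216, 343, 512, which is perfect cubes starting at 5³.
Track A's pattern makes the blank 9.

9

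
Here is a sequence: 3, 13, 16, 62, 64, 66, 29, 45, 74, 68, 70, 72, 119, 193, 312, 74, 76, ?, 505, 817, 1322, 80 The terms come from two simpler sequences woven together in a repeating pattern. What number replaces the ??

Reading positions in blocks of 6 reveals the pattern AAABBB — 2 tracks woven together.
Subsequence A: 3, 13, 16, 29, 45, 74, 119, 193, 312, 505, 817, 1322 (Fibonacci-style (each term is the sum of the two before it)).
Subsequence B: 62, 64, 66, 68, 70, 72, 74, 76, ?, 80 (arithmetic with common difference +2).
Filling subsequence B at index 9 by its rule yields 78.

78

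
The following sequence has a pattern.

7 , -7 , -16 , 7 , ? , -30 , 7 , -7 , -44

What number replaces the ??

-7

The slot pattern repeats as AAB (period 3), so there are 2 interleaved tracks.
Stream A = 7, -7, 7, ?, 7, -7: the oscillation 7·(−1)^(n+1).
Stream B = -16, -30, -44: arithmetic with common difference −14.
So the missing entry in stream A is -7.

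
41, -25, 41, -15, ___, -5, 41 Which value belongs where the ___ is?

Taking every 2nd term gives 2 separate tracks.
Track A: 41, 41, ?, 41 — constant 41.
Track B: -25, -15, -5 — adding 10 each time.
Filling track A at index 3 by its rule yields 41.

41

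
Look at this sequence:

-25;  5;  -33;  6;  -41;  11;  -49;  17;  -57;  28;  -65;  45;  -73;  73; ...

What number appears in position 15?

Taking every 2nd term gives 2 separate tracks.
Track A: -25, -33, -41, -49, -57, -65, -73 (arithmetic with common difference −8).
Track B: 5, 6, 11, 17, 28, 45, 73 (Fibonacci-style (each term is the sum of the two before it)).
The 15th slot belongs to track A; its 8th term is -81.

-81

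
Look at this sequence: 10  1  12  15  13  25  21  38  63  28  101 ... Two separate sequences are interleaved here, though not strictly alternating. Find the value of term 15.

429

Reading positions in blocks of 3 reveals the pattern ABB — 2 tracks woven together.
Track A: 10, 15, 21, 28. The triangular numbers T_4, T_5, ….
Track B: 1, 12, 13, 25, 38, 63, 101. Each term equals the sum of the previous two.
Position 15 falls in track B as its term 10, giving 429.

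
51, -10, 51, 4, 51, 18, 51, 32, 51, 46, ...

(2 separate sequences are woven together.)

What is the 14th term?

74

Split by position mod 2 into 2 tracks.
Track A: 51, 51, 51, 51, 51 — the constant sequence 51.
Track B: -10, 4, 18, 32, 46 — linear: a_n = -24 + 14·n.
Position 14 → track B, term 7 = 74.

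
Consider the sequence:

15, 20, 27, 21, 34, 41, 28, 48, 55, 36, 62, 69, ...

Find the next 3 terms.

45, 76, 83

Positions follow the repeating pattern ABB; grouping by letter gives 2 tracks.
Stream A: 15, 21, 28, 36 — triangular numbers starting at T_5.
Stream B: 20, 27, 34, 41, 48, 55, 62, 69 — arithmetic with common difference +7.
Position 13 falls in stream A as its term 5, giving 45.
Position 14 falls in stream B as its term 9, giving 76.
Position 15 falls in stream B as its term 10, giving 83.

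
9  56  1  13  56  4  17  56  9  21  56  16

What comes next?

25

Split by position mod 3 into 3 tracks.
Track A is 9, 13, 17, 21, which is linear: a_n = 5 + 4·n.
Track B is 56, 56, 56, 56, which is constant 56.
Track C is 1, 4, 9, 16, which is consecutive squares n² from n = 1.
Position 13 → track A, term 5 = 25.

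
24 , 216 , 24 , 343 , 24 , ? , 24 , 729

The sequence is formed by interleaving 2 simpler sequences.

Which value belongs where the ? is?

Taking every 2nd term gives 2 separate tracks.
Stream A: 24, 24, 24, 24. Always 24.
Stream B: 216, 343, ?, 729. Perfect cubes starting at 6³.
So the missing entry in stream B is 512.

512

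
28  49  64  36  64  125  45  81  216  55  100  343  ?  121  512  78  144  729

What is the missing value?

Taking every 3rd term gives 3 separate tracks.
Track A: 28, 36, 45, 55, ?, 78 — triangular numbers n(n+1)/2 for n = 7, 8, ….
Track B: 49, 64, 81, 100, 121, 144 — perfect squares starting at 7².
Track C: 64, 125, 216, 343, 512, 729 — the cubes 4³, 5³, 6³, ….
So the missing entry in track A is 66.

66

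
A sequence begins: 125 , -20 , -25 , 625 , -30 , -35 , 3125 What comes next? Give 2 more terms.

-40, -45

Positions follow the repeating pattern ABB; grouping by letter gives 2 tracks.
Subsequence A = 125, 625, 3125: powers of 5.
Subsequence B = -20, -25, -30, -35: arithmetic with common difference −5.
The 8th slot belongs to subsequence B; its 5th term is -40.
Position 9 → subsequence B, term 6 = -45.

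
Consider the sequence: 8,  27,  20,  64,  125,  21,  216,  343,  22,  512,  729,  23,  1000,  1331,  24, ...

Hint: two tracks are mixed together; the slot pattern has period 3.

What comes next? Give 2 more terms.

The slot pattern repeats as AAB (period 3), so there are 2 interleaved tracks.
Track A: 8, 27, 64, 125, 216, 343, 512, 729, 1000, 1331. The cubes 2³, 3³, 4³, ….
Track B: 20, 21, 22, 23, 24. Adding 1 each time.
Position 16 → track A, term 11 = 1728.
Term 17 comes from track A (its 12th entry): 2197.

1728, 2197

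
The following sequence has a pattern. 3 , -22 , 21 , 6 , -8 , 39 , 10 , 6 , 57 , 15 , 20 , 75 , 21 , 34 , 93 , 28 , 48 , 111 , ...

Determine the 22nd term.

Read the sequence 3 terms at a time; column i is its own pattern.
Track A: 3, 6, 10, 15, 21, 28 — the triangular numbers T_2, T_3, ….
Track B: -22, -8, 6, 20, 34, 48 — adding 14 each time.
Track C: 21, 39, 57, 75, 93, 111 — linear: a_n = 3 + 18·n.
The 22nd slot belongs to track A; its 8th term is 45.

45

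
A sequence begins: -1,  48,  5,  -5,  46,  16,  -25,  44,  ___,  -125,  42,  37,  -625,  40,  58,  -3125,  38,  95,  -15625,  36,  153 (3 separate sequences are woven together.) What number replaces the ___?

21

Split by position mod 3: positions 1, 4, 7, … form one track, and each other residue class forms its own.
Track A = -1, -5, -25, -125, -625, -3125, -15625: geometric, ×5 each step.
Track B = 48, 46, 44, 42, 40, 38, 36: arithmetic with common difference −2.
Track C = 5, 16, ?, 37, 58, 95, 153: each term equals the sum of the previous two.
Track C's pattern makes the blank 21.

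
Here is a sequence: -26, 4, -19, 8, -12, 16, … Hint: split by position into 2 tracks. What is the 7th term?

-5

Odd-indexed and even-indexed terms follow separate rules.
Subsequence A = -26, -19, -12: arithmetic with common difference +7.
Subsequence B = 4, 8, 16: powers 2^2, 2^3, 2^4, ….
Position 7 → subsequence A, term 4 = -5.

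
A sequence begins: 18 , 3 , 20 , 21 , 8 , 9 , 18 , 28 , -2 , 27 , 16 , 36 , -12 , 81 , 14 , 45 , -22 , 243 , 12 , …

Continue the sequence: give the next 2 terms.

55, -32

Taking every 4th term gives 4 separate tracks.
Track A = 18, 8, -2, -12, -22: arithmetic, step −10.
Track B = 3, 9, 27, 81, 243: a geometric progression (common ratio 3).
Track C = 20, 18, 16, 14, 12: arithmetic, step −2.
Track D = 21, 28, 36, 45: triangular numbers n(n+1)/2 for n = 6, 7, ….
The 20th slot belongs to track D; its 5th term is 55.
Position 21 → track A, term 6 = -32.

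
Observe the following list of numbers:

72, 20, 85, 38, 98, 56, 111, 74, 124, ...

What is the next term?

Odd-indexed and even-indexed terms follow separate rules.
Stream A = 72, 85, 98, 111, 124: adding 13 each time.
Stream B = 20, 38, 56, 74: arithmetic with common difference +18.
Position 10 → stream B, term 5 = 92.

92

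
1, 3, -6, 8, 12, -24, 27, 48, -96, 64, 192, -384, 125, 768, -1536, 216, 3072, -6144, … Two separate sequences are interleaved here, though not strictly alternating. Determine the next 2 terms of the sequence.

Positions follow the repeating pattern ABB; grouping by letter gives 2 tracks.
Stream A = 1, 8, 27, 64, 125, 216: consecutive cubes n³ from n = 1.
Stream B = 3, -6, 12, -24, 48, -96, 192, -384, 768, -1536, 3072, -6144: geometric, ×-2 each step.
Position 19 falls in stream A as its term 7, giving 343.
The 20th slot belongs to stream B; its 13th term is 12288.

343, 12288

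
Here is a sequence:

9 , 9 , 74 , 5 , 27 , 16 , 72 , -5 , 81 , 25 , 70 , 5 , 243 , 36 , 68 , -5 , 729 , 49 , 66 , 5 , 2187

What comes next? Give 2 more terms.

The terms cycle through 4 interleaved subsequences.
Subsequence A = 9, 27, 81, 243, 729, 2187: powers of 3.
Subsequence B = 9, 16, 25, 36, 49: perfect squares starting at 3².
Subsequence C = 74, 72, 70, 68, 66: subtracting 2 each time.
Subsequence D = 5, -5, 5, -5, 5: the oscillation 5·(−1)^(n+1).
The 22nd slot belongs to subsequence B; its 6th term is 64.
The 23rd slot belongs to subsequence C; its 6th term is 64.

64, 64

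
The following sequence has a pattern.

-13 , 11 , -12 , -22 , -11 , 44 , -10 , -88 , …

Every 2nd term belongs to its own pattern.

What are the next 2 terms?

-9, 176

Split by position mod 2 into 2 tracks.
Stream A: -13, -12, -11, -10 (linear: a_n = -14 + n).
Stream B: 11, -22, 44, -88 (geometric, ×-2 each step).
The 9th slot belongs to stream A; its 5th term is -9.
The 10th slot belongs to stream B; its 5th term is 176.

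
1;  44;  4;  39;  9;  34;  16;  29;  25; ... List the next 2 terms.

24, 36

Positions 1, 3, 5, … form one subsequence and positions 2, 4, 6, … form another.
Track A: 1, 4, 9, 16, 25 (the squares 1², 2², 3², …).
Track B: 44, 39, 34, 29 (linear: a_n = 49 − 5·n).
Position 10 falls in track B as its term 5, giving 24.
Position 11 falls in track A as its term 6, giving 36.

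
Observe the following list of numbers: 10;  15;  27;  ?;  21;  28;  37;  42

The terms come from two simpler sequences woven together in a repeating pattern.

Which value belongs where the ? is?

32

Positions follow the repeating pattern AABB; grouping by letter gives 2 tracks.
Subsequence A is 10, 15, 21, 28, which is triangular numbers n(n+1)/2 for n = 4, 5, ….
Subsequence B is 27, ?, 37, 42, which is adding 5 each time.
So the missing entry in subsequence B is 32.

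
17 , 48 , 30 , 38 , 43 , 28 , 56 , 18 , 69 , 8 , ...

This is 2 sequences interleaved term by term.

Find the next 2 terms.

82, -2

Positions 1, 3, 5, … form one subsequence and positions 2, 4, 6, … form another.
Subsequence A: 17, 30, 43, 56, 69. Arithmetic, step +13.
Subsequence B: 48, 38, 28, 18, 8. Linear: a_n = 58 − 10·n.
The 11th slot belongs to subsequence A; its 6th term is 82.
Position 12 falls in subsequence B as its term 6, giving -2.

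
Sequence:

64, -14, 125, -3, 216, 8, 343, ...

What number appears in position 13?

1000

Odd-indexed and even-indexed terms follow separate rules.
Track A: 64, 125, 216, 343. Consecutive cubes n³ from n = 4.
Track B: -14, -3, 8. Arithmetic with common difference +11.
Position 13 falls in track A as its term 7, giving 1000.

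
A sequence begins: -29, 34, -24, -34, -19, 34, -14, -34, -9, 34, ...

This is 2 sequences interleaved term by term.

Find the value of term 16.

Taking every 2nd term gives 2 separate tracks.
Stream A is -29, -24, -19, -14, -9, which is linear: a_n = -34 + 5·n.
Stream B is 34, -34, 34, -34, 34, which is alternating ±34.
Position 16 falls in stream B as its term 8, giving -34.

-34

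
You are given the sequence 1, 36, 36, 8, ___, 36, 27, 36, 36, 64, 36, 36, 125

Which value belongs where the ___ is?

36

Positions follow the repeating pattern ABB; grouping by letter gives 2 tracks.
Subsequence A: 1, 8, 27, 64, 125 (consecutive cubes n³ from n = 1).
Subsequence B: 36, 36, ?, 36, 36, 36, 36, 36 (always 36).
So the missing entry in subsequence B is 36.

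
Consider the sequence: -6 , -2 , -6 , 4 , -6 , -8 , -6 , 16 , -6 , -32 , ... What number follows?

-6

Odd-indexed and even-indexed terms follow separate rules.
Subsequence A is -6, -6, -6, -6, -6, which is the constant sequence -6.
Subsequence B is -2, 4, -8, 16, -32, which is a geometric progression (common ratio -2).
The 11th slot belongs to subsequence A; its 6th term is -6.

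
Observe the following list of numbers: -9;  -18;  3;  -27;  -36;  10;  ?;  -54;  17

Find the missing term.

-45

The slot pattern repeats as AAB (period 3), so there are 2 interleaved tracks.
Stream A: -9, -18, -27, -36, ?, -54 — subtracting 9 each time.
Stream B: 3, 10, 17 — arithmetic, step +7.
So the missing entry in stream A is -45.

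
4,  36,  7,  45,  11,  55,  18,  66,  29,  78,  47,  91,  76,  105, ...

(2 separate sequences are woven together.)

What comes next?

Taking every 2nd term gives 2 separate tracks.
Stream A: 4, 7, 11, 18, 29, 47, 76. Each term equals the sum of the previous two.
Stream B: 36, 45, 55, 66, 78, 91, 105. The triangular numbers T_8, T_9, ….
Position 15 → stream A, term 8 = 123.

123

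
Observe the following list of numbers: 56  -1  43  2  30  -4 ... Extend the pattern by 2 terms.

17, 8

Odd-indexed and even-indexed terms follow separate rules.
Subsequence A: 56, 43, 30 — arithmetic with common difference −13.
Subsequence B: -1, 2, -4 — geometric, ×-2 each step.
Position 7 falls in subsequence A as its term 4, giving 17.
The 8th slot belongs to subsequence B; its 4th term is 8.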